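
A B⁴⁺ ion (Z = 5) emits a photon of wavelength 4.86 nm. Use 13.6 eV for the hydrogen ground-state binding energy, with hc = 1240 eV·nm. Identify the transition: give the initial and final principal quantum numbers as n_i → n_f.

The photon energy is ΔE = hc/λ = 1240 / 4.86 = 255.1 eV.
With Z = 5, ΔE = 340.0 × (1/n_f² − 1/n_i²), so 1/n_f² − 1/n_i² = 0.7504.
Trying n_f = 1 gives 1/n_i² = 0.2496, i.e. n_i ≈ 2; this pair matches.

n_i = 2, n_f = 1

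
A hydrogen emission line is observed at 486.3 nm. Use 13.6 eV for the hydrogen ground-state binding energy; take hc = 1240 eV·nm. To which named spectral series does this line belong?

ΔE = 1240/486.3 = 2.550 eV.
This matches 13.6 × (1/2² − 1/4²), so n_f = 2: the Balmer series.

Balmer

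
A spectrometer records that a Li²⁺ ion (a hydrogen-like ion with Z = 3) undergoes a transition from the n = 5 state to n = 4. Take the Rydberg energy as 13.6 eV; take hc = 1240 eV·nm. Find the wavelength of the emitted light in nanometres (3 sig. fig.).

For Z = 3 the level energies scale as Z², so the effective Rydberg energy is 13.6 × 9 = 122.4 eV.
ΔE = 122.4 × (1/4² − 1/5²) = 122.4 × 0.02250 = 2.754 eV.
λ = hc/ΔE = 1240 / 2.754 = 450 nm.

450 nm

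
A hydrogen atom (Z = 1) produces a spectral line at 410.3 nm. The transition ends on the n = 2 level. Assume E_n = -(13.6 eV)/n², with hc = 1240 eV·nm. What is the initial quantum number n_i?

The photon energy is ΔE = hc/λ = 1240 / 410.3 = 3.022 eV.
With Z = 1, ΔE = 13.60 × (1/n_f² − 1/n_i²), so 1/n_f² − 1/n_i² = 0.2222.
With n_f = 2: 1/n_i² = 1/4 − 0.2222 = 0.02778, so n_i ≈ 6.00.

n_i = 6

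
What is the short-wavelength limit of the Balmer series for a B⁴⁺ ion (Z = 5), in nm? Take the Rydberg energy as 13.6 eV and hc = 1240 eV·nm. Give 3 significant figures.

The Balmer series has lower level n_f = 2; the series limit corresponds to n_i → ∞.
ΔE_max = 13.6 × 25 / 2² = 85.00 eV.
λ_min = 1240 / 85.00 = 14.6 nm.

14.6 nm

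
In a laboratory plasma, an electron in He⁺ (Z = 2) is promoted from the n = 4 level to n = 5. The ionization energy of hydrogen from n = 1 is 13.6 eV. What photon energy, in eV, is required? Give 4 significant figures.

1.224 eV

The Bohr energies scale as Z², so for Z = 2: E_n = −54.40/n² eV.
E_5 = −54.40/25 = −2.176 eV and E_4 = −54.40/16 = −3.400 eV.
The photon energy is |E_5 − E_4| = 1.224 eV.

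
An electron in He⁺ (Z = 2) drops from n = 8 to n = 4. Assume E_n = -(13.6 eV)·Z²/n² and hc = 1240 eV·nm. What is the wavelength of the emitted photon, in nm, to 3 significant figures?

For Z = 2 the level energies scale as Z², so the effective Rydberg energy is 13.6 × 4 = 54.40 eV.
ΔE = 54.40 × (1/4² − 1/8²) = 54.40 × 0.04688 = 2.550 eV.
λ = hc/ΔE = 1240 / 2.550 = 486 nm.

486 nm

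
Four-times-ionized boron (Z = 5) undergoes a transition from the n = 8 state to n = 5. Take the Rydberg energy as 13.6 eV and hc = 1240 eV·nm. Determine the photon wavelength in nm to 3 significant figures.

For Z = 5 the level energies scale as Z², so the effective Rydberg energy is 13.6 × 25 = 340.0 eV.
ΔE = 340.0 × (1/5² − 1/8²) = 340.0 × 0.02438 = 8.288 eV.
λ = hc/ΔE = 1240 / 8.288 = 150 nm.

150 nm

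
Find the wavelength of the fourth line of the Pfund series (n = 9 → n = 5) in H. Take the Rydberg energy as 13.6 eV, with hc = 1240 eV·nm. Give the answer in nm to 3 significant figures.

The Pfund series terminates on n_f = 5; the fourth line has n_i = 5+4 = 9.
ΔE = 13.60 × (1/5² − 1/9²) = 0.3761 eV.
λ = 1240 / 0.3761 = 3300 nm.

3300 nm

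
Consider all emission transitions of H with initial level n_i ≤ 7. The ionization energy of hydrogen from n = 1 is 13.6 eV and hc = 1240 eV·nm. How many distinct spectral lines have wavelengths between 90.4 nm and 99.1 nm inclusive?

Enumerate all n_i → n_f pairs with 1 ≤ n_f < n_i ≤ 7 and compute λ = 1240 / [13.6·1·(1/n_f² − 1/n_i²)].
Lines falling in [90.4, 99.1] nm: 7→1 (93.08 nm), 6→1 (93.78 nm), 5→1 (94.98 nm), 4→1 (97.25 nm).

4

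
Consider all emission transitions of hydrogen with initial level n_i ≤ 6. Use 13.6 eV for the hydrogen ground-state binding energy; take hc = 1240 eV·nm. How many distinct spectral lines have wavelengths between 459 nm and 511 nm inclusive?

1

Enumerate all n_i → n_f pairs with 1 ≤ n_f < n_i ≤ 6 and compute λ = 1240 / [13.6·1·(1/n_f² − 1/n_i²)].
Lines falling in [459, 511] nm: 4→2 (486.3 nm).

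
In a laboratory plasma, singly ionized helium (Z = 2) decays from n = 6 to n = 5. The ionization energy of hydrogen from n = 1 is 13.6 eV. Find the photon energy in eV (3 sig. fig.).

The Bohr energies scale as Z², so for Z = 2: E_n = −54.40/n² eV.
E_6 = −54.40/36 = −1.511 eV and E_5 = −54.40/25 = −2.176 eV.
The photon energy is |E_6 − E_5| = 0.665 eV.

0.665 eV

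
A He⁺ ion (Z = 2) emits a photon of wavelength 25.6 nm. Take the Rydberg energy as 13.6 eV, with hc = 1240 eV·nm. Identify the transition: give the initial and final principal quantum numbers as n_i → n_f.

n_i = 3, n_f = 1

The photon energy is ΔE = hc/λ = 1240 / 25.6 = 48.44 eV.
With Z = 2, ΔE = 54.40 × (1/n_f² − 1/n_i²), so 1/n_f² − 1/n_i² = 0.8904.
Trying n_f = 1 gives 1/n_i² = 0.1096, i.e. n_i ≈ 3; this pair matches.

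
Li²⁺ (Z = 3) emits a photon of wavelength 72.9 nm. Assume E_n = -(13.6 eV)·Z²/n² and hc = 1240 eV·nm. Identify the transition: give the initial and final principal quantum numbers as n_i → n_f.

The photon energy is ΔE = hc/λ = 1240 / 72.9 = 17.01 eV.
With Z = 3, ΔE = 122.4 × (1/n_f² − 1/n_i²), so 1/n_f² − 1/n_i² = 0.1390.
Trying n_f = 2 gives 1/n_i² = 0.1110, i.e. n_i ≈ 3; this pair matches.

n_i = 3, n_f = 2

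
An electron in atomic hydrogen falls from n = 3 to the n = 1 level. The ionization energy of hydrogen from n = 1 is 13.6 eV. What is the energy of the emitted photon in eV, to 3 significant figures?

12.1 eV

E_3 = −13.60/9 = −1.511 eV and E_1 = −13.60/1 = −13.60 eV.
The photon energy is |E_3 − E_1| = 12.1 eV.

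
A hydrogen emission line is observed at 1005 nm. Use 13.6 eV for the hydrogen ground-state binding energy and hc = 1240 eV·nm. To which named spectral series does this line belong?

Paschen

ΔE = 1240/1005 = 1.234 eV.
This matches 13.6 × (1/3² − 1/7²), so n_f = 3: the Paschen series.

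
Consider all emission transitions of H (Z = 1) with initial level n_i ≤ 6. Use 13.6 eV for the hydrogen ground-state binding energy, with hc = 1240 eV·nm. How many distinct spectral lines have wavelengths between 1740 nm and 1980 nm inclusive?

1

Enumerate all n_i → n_f pairs with 1 ≤ n_f < n_i ≤ 6 and compute λ = 1240 / [13.6·1·(1/n_f² − 1/n_i²)].
Lines falling in [1740, 1980] nm: 4→3 (1876 nm).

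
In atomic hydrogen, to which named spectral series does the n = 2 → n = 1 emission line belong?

The series is set by the lower level: n_f = 1 is the Lyman series.

Lyman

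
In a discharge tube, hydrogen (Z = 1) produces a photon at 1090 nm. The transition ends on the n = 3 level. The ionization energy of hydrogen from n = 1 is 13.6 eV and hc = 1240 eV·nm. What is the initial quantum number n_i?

The photon energy is ΔE = hc/λ = 1240 / 1090 = 1.138 eV.
With Z = 1, ΔE = 13.60 × (1/n_f² − 1/n_i²), so 1/n_f² − 1/n_i² = 0.08365.
With n_f = 3: 1/n_i² = 1/9 − 0.08365 = 0.02746, so n_i ≈ 6.03.

n_i = 6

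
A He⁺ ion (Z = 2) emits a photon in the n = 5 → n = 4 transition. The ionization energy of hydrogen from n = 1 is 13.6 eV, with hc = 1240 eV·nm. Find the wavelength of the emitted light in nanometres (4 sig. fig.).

1013 nm

For Z = 2 the level energies scale as Z², so the effective Rydberg energy is 13.6 × 4 = 54.40 eV.
ΔE = 54.40 × (1/4² − 1/5²) = 54.40 × 0.02250 = 1.224 eV.
λ = hc/ΔE = 1240 / 1.224 = 1013 nm.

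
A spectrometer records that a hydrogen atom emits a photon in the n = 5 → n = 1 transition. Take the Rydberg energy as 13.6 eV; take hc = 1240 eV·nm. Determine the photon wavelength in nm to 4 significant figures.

ΔE = 13.60 × (1/1² − 1/5²) = 13.60 × 0.9600 = 13.06 eV.
λ = hc/ΔE = 1240 / 13.06 = 94.98 nm.
This line belongs to the Lyman series.

94.98 nm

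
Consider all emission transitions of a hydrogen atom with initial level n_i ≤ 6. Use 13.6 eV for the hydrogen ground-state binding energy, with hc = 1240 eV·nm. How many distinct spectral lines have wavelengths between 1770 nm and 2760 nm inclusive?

2

Enumerate all n_i → n_f pairs with 1 ≤ n_f < n_i ≤ 6 and compute λ = 1240 / [13.6·1·(1/n_f² − 1/n_i²)].
Lines falling in [1770, 2760] nm: 4→3 (1876 nm), 6→4 (2626 nm).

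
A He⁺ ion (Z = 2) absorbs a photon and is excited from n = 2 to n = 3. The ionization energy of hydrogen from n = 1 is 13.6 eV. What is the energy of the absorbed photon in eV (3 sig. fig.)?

7.56 eV

The Bohr energies scale as Z², so for Z = 2: E_n = −54.40/n² eV.
E_3 = −54.40/9 = −6.044 eV and E_2 = −54.40/4 = −13.60 eV.
The photon energy is |E_3 − E_2| = 7.56 eV.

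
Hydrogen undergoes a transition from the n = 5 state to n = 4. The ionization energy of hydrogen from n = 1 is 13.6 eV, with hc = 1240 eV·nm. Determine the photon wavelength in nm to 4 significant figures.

4052 nm

ΔE = 13.60 × (1/4² − 1/5²) = 13.60 × 0.02250 = 0.3060 eV.
λ = hc/ΔE = 1240 / 0.3060 = 4052 nm.
This line belongs to the Brackett series.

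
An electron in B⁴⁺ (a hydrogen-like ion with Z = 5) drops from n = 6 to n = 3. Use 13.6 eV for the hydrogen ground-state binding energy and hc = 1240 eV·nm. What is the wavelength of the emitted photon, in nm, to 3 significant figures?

For Z = 5 the level energies scale as Z², so the effective Rydberg energy is 13.6 × 25 = 340.0 eV.
ΔE = 340.0 × (1/3² − 1/6²) = 340.0 × 0.08333 = 28.33 eV.
λ = hc/ΔE = 1240 / 28.33 = 43.8 nm.

43.8 nm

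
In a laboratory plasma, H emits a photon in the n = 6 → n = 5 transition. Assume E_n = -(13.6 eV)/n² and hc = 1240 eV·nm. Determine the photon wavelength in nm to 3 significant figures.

7460 nm

ΔE = 13.60 × (1/5² − 1/6²) = 13.60 × 0.01222 = 0.1662 eV.
λ = hc/ΔE = 1240 / 0.1662 = 7460 nm.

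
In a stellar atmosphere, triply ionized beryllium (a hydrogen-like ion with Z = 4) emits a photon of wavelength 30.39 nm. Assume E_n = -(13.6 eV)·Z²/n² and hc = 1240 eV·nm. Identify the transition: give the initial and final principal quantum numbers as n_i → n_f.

n_i = 4, n_f = 2

The photon energy is ΔE = hc/λ = 1240 / 30.39 = 40.80 eV.
With Z = 4, ΔE = 217.6 × (1/n_f² − 1/n_i²), so 1/n_f² − 1/n_i² = 0.1875.
Trying n_f = 2 gives 1/n_i² = 0.06249, i.e. n_i ≈ 4; this pair matches.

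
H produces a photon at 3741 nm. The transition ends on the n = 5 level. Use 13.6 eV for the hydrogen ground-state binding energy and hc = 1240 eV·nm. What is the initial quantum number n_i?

The photon energy is ΔE = hc/λ = 1240 / 3741 = 0.3315 eV.
With Z = 1, ΔE = 13.60 × (1/n_f² − 1/n_i²), so 1/n_f² − 1/n_i² = 0.02437.
With n_f = 5: 1/n_i² = 1/25 − 0.02437 = 0.01563, so n_i ≈ 8.00.

n_i = 8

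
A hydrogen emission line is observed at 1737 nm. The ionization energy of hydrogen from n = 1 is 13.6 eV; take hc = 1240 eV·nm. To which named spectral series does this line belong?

ΔE = 1240/1737 = 0.7139 eV.
This matches 13.6 × (1/4² − 1/10²), so n_f = 4: the Brackett series.

Brackett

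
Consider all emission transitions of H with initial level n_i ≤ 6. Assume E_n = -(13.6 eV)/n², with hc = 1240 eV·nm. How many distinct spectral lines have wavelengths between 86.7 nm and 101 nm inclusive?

3

Enumerate all n_i → n_f pairs with 1 ≤ n_f < n_i ≤ 6 and compute λ = 1240 / [13.6·1·(1/n_f² − 1/n_i²)].
Lines falling in [86.7, 101] nm: 6→1 (93.78 nm), 5→1 (94.98 nm), 4→1 (97.25 nm).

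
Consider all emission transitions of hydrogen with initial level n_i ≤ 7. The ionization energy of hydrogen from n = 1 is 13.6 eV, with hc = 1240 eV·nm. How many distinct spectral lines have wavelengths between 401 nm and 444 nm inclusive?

Enumerate all n_i → n_f pairs with 1 ≤ n_f < n_i ≤ 7 and compute λ = 1240 / [13.6·1·(1/n_f² − 1/n_i²)].
Lines falling in [401, 444] nm: 6→2 (410.3 nm), 5→2 (434.2 nm).

2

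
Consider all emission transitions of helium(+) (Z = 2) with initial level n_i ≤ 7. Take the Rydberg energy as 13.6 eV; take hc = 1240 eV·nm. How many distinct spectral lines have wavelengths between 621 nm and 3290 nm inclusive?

Enumerate all n_i → n_f pairs with 1 ≤ n_f < n_i ≤ 7 and compute λ = 1240 / [13.6·4·(1/n_f² − 1/n_i²)].
Lines falling in [621, 3290] nm: 6→4 (656.5 nm), 5→4 (1013 nm), 7→5 (1163 nm), 6→5 (1865 nm), 7→6 (3093 nm).

5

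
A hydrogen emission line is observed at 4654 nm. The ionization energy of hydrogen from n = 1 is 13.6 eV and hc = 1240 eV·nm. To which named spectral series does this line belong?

ΔE = 1240/4654 = 0.2664 eV.
This matches 13.6 × (1/5² − 1/7²), so n_f = 5: the Pfund series.

Pfund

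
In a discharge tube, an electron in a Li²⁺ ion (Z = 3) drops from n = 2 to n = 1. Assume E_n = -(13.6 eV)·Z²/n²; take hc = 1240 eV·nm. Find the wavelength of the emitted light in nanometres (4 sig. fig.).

13.51 nm

For Z = 3 the level energies scale as Z², so the effective Rydberg energy is 13.6 × 9 = 122.4 eV.
ΔE = 122.4 × (1/1² − 1/2²) = 122.4 × 0.7500 = 91.80 eV.
λ = hc/ΔE = 1240 / 91.80 = 13.51 nm.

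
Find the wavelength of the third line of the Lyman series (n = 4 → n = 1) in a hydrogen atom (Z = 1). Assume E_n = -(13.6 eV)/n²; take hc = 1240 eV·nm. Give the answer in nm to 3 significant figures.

97.3 nm

The Lyman series terminates on n_f = 1; the third line has n_i = 1+3 = 4.
ΔE = 13.60 × (1/1² − 1/4²) = 12.75 eV.
λ = 1240 / 12.75 = 97.3 nm.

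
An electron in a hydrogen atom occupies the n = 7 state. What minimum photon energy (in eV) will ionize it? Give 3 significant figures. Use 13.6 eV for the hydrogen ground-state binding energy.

0.278 eV

E_7 = −13.60/49 = −0.278 eV, so ionization (to E = 0) requires 0.278 eV.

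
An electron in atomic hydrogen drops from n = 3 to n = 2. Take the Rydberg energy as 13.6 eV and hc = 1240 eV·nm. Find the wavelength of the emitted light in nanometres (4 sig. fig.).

ΔE = 13.60 × (1/2² − 1/3²) = 13.60 × 0.1389 = 1.889 eV.
λ = hc/ΔE = 1240 / 1.889 = 656.5 nm.

656.5 nm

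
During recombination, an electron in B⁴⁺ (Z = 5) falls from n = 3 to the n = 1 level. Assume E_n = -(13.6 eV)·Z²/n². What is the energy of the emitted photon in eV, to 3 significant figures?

302 eV

The Bohr energies scale as Z², so for Z = 5: E_n = −340.0/n² eV.
E_3 = −340.0/9 = −37.78 eV and E_1 = −340.0/1 = −340.0 eV.
The photon energy is |E_3 − E_1| = 302 eV.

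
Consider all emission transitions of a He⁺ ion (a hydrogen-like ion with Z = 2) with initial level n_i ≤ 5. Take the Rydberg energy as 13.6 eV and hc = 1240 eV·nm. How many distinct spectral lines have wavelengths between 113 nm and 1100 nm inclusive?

Enumerate all n_i → n_f pairs with 1 ≤ n_f < n_i ≤ 5 and compute λ = 1240 / [13.6·4·(1/n_f² − 1/n_i²)].
Lines falling in [113, 1100] nm: 4→2 (121.6 nm), 3→2 (164.1 nm), 5→3 (320.5 nm), 4→3 (468.9 nm), 5→4 (1013 nm).

5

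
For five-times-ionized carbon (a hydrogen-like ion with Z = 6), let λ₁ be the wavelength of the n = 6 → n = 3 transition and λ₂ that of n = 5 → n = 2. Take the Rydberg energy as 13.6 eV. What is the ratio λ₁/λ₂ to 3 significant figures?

λ ∝ 1/ΔE ∝ 1/(1/n_f² − 1/n_i²), and the Z² and hc factors cancel in the ratio.
λ₁/λ₂ = (1/2² − 1/5²)/(1/3² − 1/6²) = 0.2100/0.08333 = 2.52.

2.52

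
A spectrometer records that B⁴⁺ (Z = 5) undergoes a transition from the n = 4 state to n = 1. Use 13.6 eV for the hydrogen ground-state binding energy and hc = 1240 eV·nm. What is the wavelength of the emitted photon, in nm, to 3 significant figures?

For Z = 5 the level energies scale as Z², so the effective Rydberg energy is 13.6 × 25 = 340.0 eV.
ΔE = 340.0 × (1/1² − 1/4²) = 340.0 × 0.9375 = 318.8 eV.
λ = hc/ΔE = 1240 / 318.8 = 3.89 nm.

3.89 nm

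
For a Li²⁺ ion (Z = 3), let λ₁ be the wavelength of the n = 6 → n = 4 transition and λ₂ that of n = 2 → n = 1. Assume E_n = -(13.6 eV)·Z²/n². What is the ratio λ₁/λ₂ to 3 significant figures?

λ ∝ 1/ΔE ∝ 1/(1/n_f² − 1/n_i²), and the Z² and hc factors cancel in the ratio.
λ₁/λ₂ = (1/1² − 1/2²)/(1/4² − 1/6²) = 0.7500/0.03472 = 21.6.

21.6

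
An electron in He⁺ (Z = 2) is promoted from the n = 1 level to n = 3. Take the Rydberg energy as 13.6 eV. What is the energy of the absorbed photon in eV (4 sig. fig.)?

The Bohr energies scale as Z², so for Z = 2: E_n = −54.40/n² eV.
E_3 = −54.40/9 = −6.044 eV and E_1 = −54.40/1 = −54.40 eV.
The photon energy is |E_3 − E_1| = 48.36 eV.

48.36 eV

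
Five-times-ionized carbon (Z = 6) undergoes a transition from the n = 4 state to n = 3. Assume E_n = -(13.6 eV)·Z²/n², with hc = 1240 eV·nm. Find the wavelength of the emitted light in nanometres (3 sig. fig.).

For Z = 6 the level energies scale as Z², so the effective Rydberg energy is 13.6 × 36 = 489.6 eV.
ΔE = 489.6 × (1/3² − 1/4²) = 489.6 × 0.04861 = 23.80 eV.
λ = hc/ΔE = 1240 / 23.80 = 52.1 nm.

52.1 nm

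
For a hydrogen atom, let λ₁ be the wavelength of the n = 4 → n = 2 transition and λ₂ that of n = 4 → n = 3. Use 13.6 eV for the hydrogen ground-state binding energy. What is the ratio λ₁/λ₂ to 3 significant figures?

0.259

λ ∝ 1/ΔE ∝ 1/(1/n_f² − 1/n_i²), and the Z² and hc factors cancel in the ratio.
λ₁/λ₂ = (1/3² − 1/4²)/(1/2² − 1/4²) = 0.04861/0.1875 = 0.259.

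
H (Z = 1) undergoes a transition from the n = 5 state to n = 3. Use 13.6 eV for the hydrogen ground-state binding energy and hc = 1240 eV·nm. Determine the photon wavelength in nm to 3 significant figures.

ΔE = 13.60 × (1/3² − 1/5²) = 13.60 × 0.07111 = 0.9671 eV.
λ = hc/ΔE = 1240 / 0.9671 = 1280 nm.
This line belongs to the Paschen series.

1280 nm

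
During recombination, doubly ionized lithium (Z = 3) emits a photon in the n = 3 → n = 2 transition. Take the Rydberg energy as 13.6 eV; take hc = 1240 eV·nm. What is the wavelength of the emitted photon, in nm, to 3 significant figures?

For Z = 3 the level energies scale as Z², so the effective Rydberg energy is 13.6 × 9 = 122.4 eV.
ΔE = 122.4 × (1/2² − 1/3²) = 122.4 × 0.1389 = 17.00 eV.
λ = hc/ΔE = 1240 / 17.00 = 72.9 nm.

72.9 nm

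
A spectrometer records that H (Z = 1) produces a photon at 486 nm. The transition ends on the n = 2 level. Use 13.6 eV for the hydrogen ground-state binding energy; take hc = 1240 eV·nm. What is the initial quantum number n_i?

The photon energy is ΔE = hc/λ = 1240 / 486 = 2.551 eV.
With Z = 1, ΔE = 13.60 × (1/n_f² − 1/n_i²), so 1/n_f² − 1/n_i² = 0.1876.
With n_f = 2: 1/n_i² = 1/4 − 0.1876 = 0.06239, so n_i ≈ 4.00.

n_i = 4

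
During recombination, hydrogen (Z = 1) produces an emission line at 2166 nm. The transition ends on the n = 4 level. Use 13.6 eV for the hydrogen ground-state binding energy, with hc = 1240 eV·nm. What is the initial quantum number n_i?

n_i = 7

The photon energy is ΔE = hc/λ = 1240 / 2166 = 0.5725 eV.
With Z = 1, ΔE = 13.60 × (1/n_f² − 1/n_i²), so 1/n_f² − 1/n_i² = 0.04209.
With n_f = 4: 1/n_i² = 1/16 − 0.04209 = 0.02041, so n_i ≈ 7.00.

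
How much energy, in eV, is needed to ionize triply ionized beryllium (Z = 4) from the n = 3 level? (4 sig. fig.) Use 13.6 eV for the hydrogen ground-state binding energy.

24.18 eV

E_n = −13.6 Z²/n² = −217.6/n² eV for Z = 4.
E_3 = −217.6/9 = −24.18 eV, so ionization (to E = 0) requires 24.18 eV.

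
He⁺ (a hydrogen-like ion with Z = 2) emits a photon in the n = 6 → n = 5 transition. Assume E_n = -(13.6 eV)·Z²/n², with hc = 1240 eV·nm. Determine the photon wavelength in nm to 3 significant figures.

1860 nm

For Z = 2 the level energies scale as Z², so the effective Rydberg energy is 13.6 × 4 = 54.40 eV.
ΔE = 54.40 × (1/5² − 1/6²) = 54.40 × 0.01222 = 0.6649 eV.
λ = hc/ΔE = 1240 / 0.6649 = 1860 nm.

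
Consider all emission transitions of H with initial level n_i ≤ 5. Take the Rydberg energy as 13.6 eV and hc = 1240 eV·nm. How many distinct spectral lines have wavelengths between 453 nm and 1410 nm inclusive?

Enumerate all n_i → n_f pairs with 1 ≤ n_f < n_i ≤ 5 and compute λ = 1240 / [13.6·1·(1/n_f² − 1/n_i²)].
Lines falling in [453, 1410] nm: 4→2 (486.3 nm), 3→2 (656.5 nm), 5→3 (1282 nm).

3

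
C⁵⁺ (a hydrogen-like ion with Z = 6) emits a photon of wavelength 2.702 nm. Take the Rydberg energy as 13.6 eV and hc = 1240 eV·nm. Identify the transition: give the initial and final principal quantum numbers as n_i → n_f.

The photon energy is ΔE = hc/λ = 1240 / 2.702 = 458.9 eV.
With Z = 6, ΔE = 489.6 × (1/n_f² − 1/n_i²), so 1/n_f² − 1/n_i² = 0.9373.
Trying n_f = 1 gives 1/n_i² = 0.06266, i.e. n_i ≈ 4; this pair matches.

n_i = 4, n_f = 1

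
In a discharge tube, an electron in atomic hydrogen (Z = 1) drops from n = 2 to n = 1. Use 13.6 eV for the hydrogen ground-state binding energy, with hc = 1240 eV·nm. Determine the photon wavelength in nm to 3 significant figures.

122 nm

ΔE = 13.60 × (1/1² − 1/2²) = 13.60 × 0.7500 = 10.20 eV.
λ = hc/ΔE = 1240 / 10.20 = 122 nm.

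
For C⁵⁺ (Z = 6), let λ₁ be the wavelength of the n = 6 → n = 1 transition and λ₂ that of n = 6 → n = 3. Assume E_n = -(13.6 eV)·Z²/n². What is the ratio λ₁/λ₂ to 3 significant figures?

λ ∝ 1/ΔE ∝ 1/(1/n_f² − 1/n_i²), and the Z² and hc factors cancel in the ratio.
λ₁/λ₂ = (1/3² − 1/6²)/(1/1² − 1/6²) = 0.08333/0.9722 = 0.0857.

0.0857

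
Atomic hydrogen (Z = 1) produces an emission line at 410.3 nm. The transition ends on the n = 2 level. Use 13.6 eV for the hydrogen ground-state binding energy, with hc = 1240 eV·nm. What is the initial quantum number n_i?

The photon energy is ΔE = hc/λ = 1240 / 410.3 = 3.022 eV.
With Z = 1, ΔE = 13.60 × (1/n_f² − 1/n_i²), so 1/n_f² − 1/n_i² = 0.2222.
With n_f = 2: 1/n_i² = 1/4 − 0.2222 = 0.02778, so n_i ≈ 6.00.

n_i = 6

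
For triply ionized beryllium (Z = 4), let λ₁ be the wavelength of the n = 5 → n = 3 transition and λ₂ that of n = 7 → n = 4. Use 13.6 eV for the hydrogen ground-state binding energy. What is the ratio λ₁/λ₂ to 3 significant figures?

λ ∝ 1/ΔE ∝ 1/(1/n_f² − 1/n_i²), and the Z² and hc factors cancel in the ratio.
λ₁/λ₂ = (1/4² − 1/7²)/(1/3² − 1/5²) = 0.04209/0.07111 = 0.592.

0.592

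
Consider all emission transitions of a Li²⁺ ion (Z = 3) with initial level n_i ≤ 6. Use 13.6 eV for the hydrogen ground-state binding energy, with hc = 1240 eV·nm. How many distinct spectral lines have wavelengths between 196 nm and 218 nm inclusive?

Enumerate all n_i → n_f pairs with 1 ≤ n_f < n_i ≤ 6 and compute λ = 1240 / [13.6·9·(1/n_f² − 1/n_i²)].
Lines falling in [196, 218] nm: 4→3 (208.4 nm).

1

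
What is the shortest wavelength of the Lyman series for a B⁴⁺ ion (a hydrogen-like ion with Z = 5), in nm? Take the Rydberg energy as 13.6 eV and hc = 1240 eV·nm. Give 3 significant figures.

The Lyman series has lower level n_f = 1; the series limit corresponds to n_i → ∞.
ΔE_max = 13.6 × 25 / 1² = 340.0 eV.
λ_min = 1240 / 340.0 = 3.65 nm.

3.65 nm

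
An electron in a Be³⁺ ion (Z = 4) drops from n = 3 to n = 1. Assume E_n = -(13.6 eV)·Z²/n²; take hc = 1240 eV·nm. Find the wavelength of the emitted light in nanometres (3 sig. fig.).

6.41 nm

For Z = 4 the level energies scale as Z², so the effective Rydberg energy is 13.6 × 16 = 217.6 eV.
ΔE = 217.6 × (1/1² − 1/3²) = 217.6 × 0.8889 = 193.4 eV.
λ = hc/ΔE = 1240 / 193.4 = 6.41 nm.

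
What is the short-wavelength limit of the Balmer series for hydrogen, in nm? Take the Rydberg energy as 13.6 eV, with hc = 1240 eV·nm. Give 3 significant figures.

The Balmer series has lower level n_f = 2; the series limit corresponds to n_i → ∞.
ΔE_max = 13.6 × 1 / 2² = 3.400 eV.
λ_min = 1240 / 3.400 = 365 nm.

365 nm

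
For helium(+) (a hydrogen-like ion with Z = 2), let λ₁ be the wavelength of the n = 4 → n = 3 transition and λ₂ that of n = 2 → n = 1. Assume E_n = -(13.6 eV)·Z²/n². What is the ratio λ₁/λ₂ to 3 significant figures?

λ ∝ 1/ΔE ∝ 1/(1/n_f² − 1/n_i²), and the Z² and hc factors cancel in the ratio.
λ₁/λ₂ = (1/1² − 1/2²)/(1/3² − 1/4²) = 0.7500/0.04861 = 15.4.

15.4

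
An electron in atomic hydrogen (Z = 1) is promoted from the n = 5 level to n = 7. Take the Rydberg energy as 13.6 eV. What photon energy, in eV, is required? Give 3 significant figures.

E_7 = −13.60/49 = −0.2776 eV and E_5 = −13.60/25 = −0.5440 eV.
The photon energy is |E_7 − E_5| = 0.266 eV.

0.266 eV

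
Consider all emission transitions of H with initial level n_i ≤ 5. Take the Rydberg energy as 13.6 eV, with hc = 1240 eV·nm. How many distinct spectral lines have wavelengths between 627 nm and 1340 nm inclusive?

2

Enumerate all n_i → n_f pairs with 1 ≤ n_f < n_i ≤ 5 and compute λ = 1240 / [13.6·1·(1/n_f² − 1/n_i²)].
Lines falling in [627, 1340] nm: 3→2 (656.5 nm), 5→3 (1282 nm).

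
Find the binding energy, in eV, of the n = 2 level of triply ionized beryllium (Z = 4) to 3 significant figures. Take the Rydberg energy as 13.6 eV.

54.4 eV

E_n = −13.6 Z²/n² = −217.6/n² eV for Z = 4.
E_2 = −217.6/4 = −54.4 eV, so ionization (to E = 0) requires 54.4 eV.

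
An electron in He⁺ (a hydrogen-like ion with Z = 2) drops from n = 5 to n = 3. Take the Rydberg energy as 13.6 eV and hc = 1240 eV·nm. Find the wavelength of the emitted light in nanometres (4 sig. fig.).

320.5 nm

For Z = 2 the level energies scale as Z², so the effective Rydberg energy is 13.6 × 4 = 54.40 eV.
ΔE = 54.40 × (1/3² − 1/5²) = 54.40 × 0.07111 = 3.868 eV.
λ = hc/ΔE = 1240 / 3.868 = 320.5 nm.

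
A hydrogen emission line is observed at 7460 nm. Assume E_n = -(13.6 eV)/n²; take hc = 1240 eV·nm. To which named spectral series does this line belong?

Pfund

ΔE = 1240/7460 = 0.1662 eV.
This matches 13.6 × (1/5² − 1/6²), so n_f = 5: the Pfund series.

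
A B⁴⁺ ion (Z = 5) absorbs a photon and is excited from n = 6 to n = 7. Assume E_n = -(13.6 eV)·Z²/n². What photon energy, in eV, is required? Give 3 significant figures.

The Bohr energies scale as Z², so for Z = 5: E_n = −340.0/n² eV.
E_7 = −340.0/49 = −6.939 eV and E_6 = −340.0/36 = −9.444 eV.
The photon energy is |E_7 − E_6| = 2.51 eV.

2.51 eV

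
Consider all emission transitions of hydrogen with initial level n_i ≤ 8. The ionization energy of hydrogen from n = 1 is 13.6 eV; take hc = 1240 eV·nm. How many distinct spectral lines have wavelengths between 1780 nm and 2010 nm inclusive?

Enumerate all n_i → n_f pairs with 1 ≤ n_f < n_i ≤ 8 and compute λ = 1240 / [13.6·1·(1/n_f² − 1/n_i²)].
Lines falling in [1780, 2010] nm: 4→3 (1876 nm), 8→4 (1945 nm).

2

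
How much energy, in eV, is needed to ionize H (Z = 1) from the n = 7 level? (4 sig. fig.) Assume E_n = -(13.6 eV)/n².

E_7 = −13.60/49 = −0.2776 eV, so ionization (to E = 0) requires 0.2776 eV.

0.2776 eV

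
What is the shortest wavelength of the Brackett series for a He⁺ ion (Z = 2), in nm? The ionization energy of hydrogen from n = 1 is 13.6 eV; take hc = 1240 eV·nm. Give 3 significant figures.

The Brackett series has lower level n_f = 4; the series limit corresponds to n_i → ∞.
ΔE_max = 13.6 × 4 / 4² = 3.400 eV.
λ_min = 1240 / 3.400 = 365 nm.

365 nm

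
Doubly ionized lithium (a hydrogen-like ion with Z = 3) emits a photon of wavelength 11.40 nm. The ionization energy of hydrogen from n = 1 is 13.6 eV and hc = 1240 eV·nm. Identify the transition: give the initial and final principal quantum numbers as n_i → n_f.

n_i = 3, n_f = 1

The photon energy is ΔE = hc/λ = 1240 / 11.40 = 108.8 eV.
With Z = 3, ΔE = 122.4 × (1/n_f² − 1/n_i²), so 1/n_f² − 1/n_i² = 0.8887.
Trying n_f = 1 gives 1/n_i² = 0.1113, i.e. n_i ≈ 3; this pair matches.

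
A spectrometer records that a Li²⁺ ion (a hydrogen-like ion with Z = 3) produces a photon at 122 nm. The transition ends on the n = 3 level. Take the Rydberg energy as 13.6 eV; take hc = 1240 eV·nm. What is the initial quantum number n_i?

The photon energy is ΔE = hc/λ = 1240 / 122 = 10.16 eV.
With Z = 3, ΔE = 122.4 × (1/n_f² − 1/n_i²), so 1/n_f² − 1/n_i² = 0.08304.
With n_f = 3: 1/n_i² = 1/9 − 0.08304 = 0.02807, so n_i ≈ 5.97.

n_i = 6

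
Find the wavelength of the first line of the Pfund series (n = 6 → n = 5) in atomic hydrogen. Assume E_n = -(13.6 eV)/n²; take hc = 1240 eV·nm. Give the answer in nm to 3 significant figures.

The Pfund series terminates on n_f = 5; the first line has n_i = 5+1 = 6.
ΔE = 13.60 × (1/5² − 1/6²) = 0.1662 eV.
λ = 1240 / 0.1662 = 7460 nm.

7460 nm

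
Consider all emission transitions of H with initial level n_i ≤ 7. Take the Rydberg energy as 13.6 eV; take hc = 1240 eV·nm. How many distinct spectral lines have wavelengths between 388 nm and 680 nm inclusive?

Enumerate all n_i → n_f pairs with 1 ≤ n_f < n_i ≤ 7 and compute λ = 1240 / [13.6·1·(1/n_f² − 1/n_i²)].
Lines falling in [388, 680] nm: 7→2 (397.1 nm), 6→2 (410.3 nm), 5→2 (434.2 nm), 4→2 (486.3 nm), 3→2 (656.5 nm).

5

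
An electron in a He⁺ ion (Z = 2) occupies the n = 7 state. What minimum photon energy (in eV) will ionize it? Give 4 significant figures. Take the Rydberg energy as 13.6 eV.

1.110 eV

E_n = −13.6 Z²/n² = −54.40/n² eV for Z = 2.
E_7 = −54.40/49 = −1.110 eV, so ionization (to E = 0) requires 1.110 eV.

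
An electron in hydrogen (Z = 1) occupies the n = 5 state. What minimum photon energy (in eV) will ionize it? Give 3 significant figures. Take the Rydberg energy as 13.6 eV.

0.544 eV

E_5 = −13.60/25 = −0.544 eV, so ionization (to E = 0) requires 0.544 eV.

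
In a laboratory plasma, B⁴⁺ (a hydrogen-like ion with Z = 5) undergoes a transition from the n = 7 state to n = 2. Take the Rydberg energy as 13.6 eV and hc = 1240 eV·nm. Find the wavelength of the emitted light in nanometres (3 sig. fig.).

15.9 nm

For Z = 5 the level energies scale as Z², so the effective Rydberg energy is 13.6 × 25 = 340.0 eV.
ΔE = 340.0 × (1/2² − 1/7²) = 340.0 × 0.2296 = 78.06 eV.
λ = hc/ΔE = 1240 / 78.06 = 15.9 nm.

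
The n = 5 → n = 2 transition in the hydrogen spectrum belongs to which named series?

Balmer

The series is set by the lower level: n_f = 2 is the Balmer series.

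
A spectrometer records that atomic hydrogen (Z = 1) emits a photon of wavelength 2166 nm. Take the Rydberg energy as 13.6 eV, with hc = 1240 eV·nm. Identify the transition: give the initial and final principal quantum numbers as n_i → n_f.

n_i = 7, n_f = 4

The photon energy is ΔE = hc/λ = 1240 / 2166 = 0.5725 eV.
With Z = 1, ΔE = 13.60 × (1/n_f² − 1/n_i²), so 1/n_f² − 1/n_i² = 0.04209.
Trying n_f = 4 gives 1/n_i² = 0.02041, i.e. n_i ≈ 7; this pair matches.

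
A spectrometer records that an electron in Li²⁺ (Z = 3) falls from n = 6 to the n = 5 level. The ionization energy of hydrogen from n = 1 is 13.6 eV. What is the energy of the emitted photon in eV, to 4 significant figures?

The Bohr energies scale as Z², so for Z = 3: E_n = −122.4/n² eV.
E_6 = −122.4/36 = −3.400 eV and E_5 = −122.4/25 = −4.896 eV.
The photon energy is |E_6 − E_5| = 1.496 eV.

1.496 eV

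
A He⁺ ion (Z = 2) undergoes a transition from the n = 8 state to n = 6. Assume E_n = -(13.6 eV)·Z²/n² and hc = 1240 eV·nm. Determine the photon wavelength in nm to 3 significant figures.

For Z = 2 the level energies scale as Z², so the effective Rydberg energy is 13.6 × 4 = 54.40 eV.
ΔE = 54.40 × (1/6² − 1/8²) = 54.40 × 0.01215 = 0.6611 eV.
λ = hc/ΔE = 1240 / 0.6611 = 1880 nm.

1880 nm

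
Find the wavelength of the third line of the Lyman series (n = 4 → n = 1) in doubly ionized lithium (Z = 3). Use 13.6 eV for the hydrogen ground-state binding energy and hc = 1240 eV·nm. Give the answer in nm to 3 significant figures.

The Lyman series terminates on n_f = 1; the third line has n_i = 1+3 = 4.
ΔE = 122.4 × (1/1² − 1/4²) = 114.8 eV.
λ = 1240 / 114.8 = 10.8 nm.

10.8 nm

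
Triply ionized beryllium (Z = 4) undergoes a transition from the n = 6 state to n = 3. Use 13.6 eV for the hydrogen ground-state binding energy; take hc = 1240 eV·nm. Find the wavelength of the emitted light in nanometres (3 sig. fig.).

68.4 nm

For Z = 4 the level energies scale as Z², so the effective Rydberg energy is 13.6 × 16 = 217.6 eV.
ΔE = 217.6 × (1/3² − 1/6²) = 217.6 × 0.08333 = 18.13 eV.
λ = hc/ΔE = 1240 / 18.13 = 68.4 nm.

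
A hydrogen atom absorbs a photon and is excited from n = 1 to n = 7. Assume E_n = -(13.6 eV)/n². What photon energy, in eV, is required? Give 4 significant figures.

13.32 eV

E_7 = −13.60/49 = −0.2776 eV and E_1 = −13.60/1 = −13.60 eV.
The photon energy is |E_7 − E_1| = 13.32 eV.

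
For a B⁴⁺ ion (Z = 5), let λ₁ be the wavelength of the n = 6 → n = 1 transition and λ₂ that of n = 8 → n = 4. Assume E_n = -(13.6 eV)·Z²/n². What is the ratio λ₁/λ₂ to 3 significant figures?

0.0482

λ ∝ 1/ΔE ∝ 1/(1/n_f² − 1/n_i²), and the Z² and hc factors cancel in the ratio.
λ₁/λ₂ = (1/4² − 1/8²)/(1/1² − 1/6²) = 0.04688/0.9722 = 0.0482.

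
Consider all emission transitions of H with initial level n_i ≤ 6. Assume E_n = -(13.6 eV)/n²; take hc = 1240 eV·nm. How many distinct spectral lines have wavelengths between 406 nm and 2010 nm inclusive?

Enumerate all n_i → n_f pairs with 1 ≤ n_f < n_i ≤ 6 and compute λ = 1240 / [13.6·1·(1/n_f² − 1/n_i²)].
Lines falling in [406, 2010] nm: 6→2 (410.3 nm), 5→2 (434.2 nm), 4→2 (486.3 nm), 3→2 (656.5 nm), 6→3 (1094 nm), 5→3 (1282 nm), 4→3 (1876 nm).

7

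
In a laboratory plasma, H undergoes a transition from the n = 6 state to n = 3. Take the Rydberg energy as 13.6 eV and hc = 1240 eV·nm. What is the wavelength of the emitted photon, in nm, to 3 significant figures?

ΔE = 13.60 × (1/3² − 1/6²) = 13.60 × 0.08333 = 1.133 eV.
λ = hc/ΔE = 1240 / 1.133 = 1090 nm.

1090 nm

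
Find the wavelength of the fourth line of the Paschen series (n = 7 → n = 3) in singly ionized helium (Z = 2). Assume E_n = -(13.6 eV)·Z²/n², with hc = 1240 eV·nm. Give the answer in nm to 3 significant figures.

251 nm

The Paschen series terminates on n_f = 3; the fourth line has n_i = 3+4 = 7.
ΔE = 54.40 × (1/3² − 1/7²) = 4.934 eV.
λ = 1240 / 4.934 = 251 nm.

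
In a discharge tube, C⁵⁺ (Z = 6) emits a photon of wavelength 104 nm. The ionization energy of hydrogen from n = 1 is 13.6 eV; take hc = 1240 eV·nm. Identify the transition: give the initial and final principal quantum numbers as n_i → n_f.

n_i = 8, n_f = 5

The photon energy is ΔE = hc/λ = 1240 / 104 = 11.92 eV.
With Z = 6, ΔE = 489.6 × (1/n_f² − 1/n_i²), so 1/n_f² − 1/n_i² = 0.02435.
Trying n_f = 5 gives 1/n_i² = 0.01565, i.e. n_i ≈ 8; this pair matches.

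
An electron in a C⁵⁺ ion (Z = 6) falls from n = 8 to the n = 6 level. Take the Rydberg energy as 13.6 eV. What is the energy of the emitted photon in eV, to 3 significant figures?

The Bohr energies scale as Z², so for Z = 6: E_n = −489.6/n² eV.
E_8 = −489.6/64 = −7.650 eV and E_6 = −489.6/36 = −13.60 eV.
The photon energy is |E_8 − E_6| = 5.95 eV.

5.95 eV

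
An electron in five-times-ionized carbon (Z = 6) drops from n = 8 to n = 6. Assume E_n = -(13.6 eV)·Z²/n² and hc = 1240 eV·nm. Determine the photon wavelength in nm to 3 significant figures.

For Z = 6 the level energies scale as Z², so the effective Rydberg energy is 13.6 × 36 = 489.6 eV.
ΔE = 489.6 × (1/6² − 1/8²) = 489.6 × 0.01215 = 5.950 eV.
λ = hc/ΔE = 1240 / 5.950 = 208 nm.

208 nm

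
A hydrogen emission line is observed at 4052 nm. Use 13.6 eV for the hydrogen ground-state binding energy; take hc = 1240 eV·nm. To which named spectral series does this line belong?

ΔE = 1240/4052 = 0.3060 eV.
This matches 13.6 × (1/4² − 1/5²), so n_f = 4: the Brackett series.

Brackett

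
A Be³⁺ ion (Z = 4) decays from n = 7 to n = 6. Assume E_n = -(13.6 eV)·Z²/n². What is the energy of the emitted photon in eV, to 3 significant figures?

The Bohr energies scale as Z², so for Z = 4: E_n = −217.6/n² eV.
E_7 = −217.6/49 = −4.441 eV and E_6 = −217.6/36 = −6.044 eV.
The photon energy is |E_7 − E_6| = 1.60 eV.

1.60 eV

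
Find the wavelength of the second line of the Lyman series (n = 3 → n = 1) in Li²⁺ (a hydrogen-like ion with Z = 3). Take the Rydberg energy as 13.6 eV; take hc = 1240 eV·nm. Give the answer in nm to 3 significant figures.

11.4 nm

The Lyman series terminates on n_f = 1; the second line has n_i = 1+2 = 3.
ΔE = 122.4 × (1/1² − 1/3²) = 108.8 eV.
λ = 1240 / 108.8 = 11.4 nm.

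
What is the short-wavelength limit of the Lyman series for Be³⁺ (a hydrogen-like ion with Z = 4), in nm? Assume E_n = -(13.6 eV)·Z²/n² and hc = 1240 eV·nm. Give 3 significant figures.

5.70 nm

The Lyman series has lower level n_f = 1; the series limit corresponds to n_i → ∞.
ΔE_max = 13.6 × 16 / 1² = 217.6 eV.
λ_min = 1240 / 217.6 = 5.70 nm.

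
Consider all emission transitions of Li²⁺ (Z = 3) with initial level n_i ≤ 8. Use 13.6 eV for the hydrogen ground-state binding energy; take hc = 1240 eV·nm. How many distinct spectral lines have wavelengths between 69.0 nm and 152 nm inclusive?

Enumerate all n_i → n_f pairs with 1 ≤ n_f < n_i ≤ 8 and compute λ = 1240 / [13.6·9·(1/n_f² − 1/n_i²)].
Lines falling in [69.0, 152] nm: 3→2 (72.94 nm), 8→3 (106.1 nm), 7→3 (111.7 nm), 6→3 (121.6 nm), 5→3 (142.5 nm).

5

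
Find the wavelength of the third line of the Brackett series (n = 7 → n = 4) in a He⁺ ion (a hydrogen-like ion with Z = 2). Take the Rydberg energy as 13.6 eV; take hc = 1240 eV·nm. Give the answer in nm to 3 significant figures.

The Brackett series terminates on n_f = 4; the third line has n_i = 4+3 = 7.
ΔE = 54.40 × (1/4² − 1/7²) = 2.290 eV.
λ = 1240 / 2.290 = 542 nm.

542 nm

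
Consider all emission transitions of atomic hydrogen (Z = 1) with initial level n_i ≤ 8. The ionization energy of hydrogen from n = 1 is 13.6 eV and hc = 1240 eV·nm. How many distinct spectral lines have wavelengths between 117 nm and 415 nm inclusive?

4

Enumerate all n_i → n_f pairs with 1 ≤ n_f < n_i ≤ 8 and compute λ = 1240 / [13.6·1·(1/n_f² − 1/n_i²)].
Lines falling in [117, 415] nm: 2→1 (121.6 nm), 8→2 (389.0 nm), 7→2 (397.1 nm), 6→2 (410.3 nm).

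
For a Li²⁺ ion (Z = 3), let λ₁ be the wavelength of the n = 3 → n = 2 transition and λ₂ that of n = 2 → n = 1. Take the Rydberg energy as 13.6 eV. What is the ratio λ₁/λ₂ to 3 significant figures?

5.40

λ ∝ 1/ΔE ∝ 1/(1/n_f² − 1/n_i²), and the Z² and hc factors cancel in the ratio.
λ₁/λ₂ = (1/1² − 1/2²)/(1/2² − 1/3²) = 0.7500/0.1389 = 5.40.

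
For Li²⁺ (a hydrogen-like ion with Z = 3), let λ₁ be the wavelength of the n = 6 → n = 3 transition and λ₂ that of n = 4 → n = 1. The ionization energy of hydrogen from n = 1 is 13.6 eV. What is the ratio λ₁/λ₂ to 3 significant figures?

11.3

λ ∝ 1/ΔE ∝ 1/(1/n_f² − 1/n_i²), and the Z² and hc factors cancel in the ratio.
λ₁/λ₂ = (1/1² − 1/4²)/(1/3² − 1/6²) = 0.9375/0.08333 = 11.3.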